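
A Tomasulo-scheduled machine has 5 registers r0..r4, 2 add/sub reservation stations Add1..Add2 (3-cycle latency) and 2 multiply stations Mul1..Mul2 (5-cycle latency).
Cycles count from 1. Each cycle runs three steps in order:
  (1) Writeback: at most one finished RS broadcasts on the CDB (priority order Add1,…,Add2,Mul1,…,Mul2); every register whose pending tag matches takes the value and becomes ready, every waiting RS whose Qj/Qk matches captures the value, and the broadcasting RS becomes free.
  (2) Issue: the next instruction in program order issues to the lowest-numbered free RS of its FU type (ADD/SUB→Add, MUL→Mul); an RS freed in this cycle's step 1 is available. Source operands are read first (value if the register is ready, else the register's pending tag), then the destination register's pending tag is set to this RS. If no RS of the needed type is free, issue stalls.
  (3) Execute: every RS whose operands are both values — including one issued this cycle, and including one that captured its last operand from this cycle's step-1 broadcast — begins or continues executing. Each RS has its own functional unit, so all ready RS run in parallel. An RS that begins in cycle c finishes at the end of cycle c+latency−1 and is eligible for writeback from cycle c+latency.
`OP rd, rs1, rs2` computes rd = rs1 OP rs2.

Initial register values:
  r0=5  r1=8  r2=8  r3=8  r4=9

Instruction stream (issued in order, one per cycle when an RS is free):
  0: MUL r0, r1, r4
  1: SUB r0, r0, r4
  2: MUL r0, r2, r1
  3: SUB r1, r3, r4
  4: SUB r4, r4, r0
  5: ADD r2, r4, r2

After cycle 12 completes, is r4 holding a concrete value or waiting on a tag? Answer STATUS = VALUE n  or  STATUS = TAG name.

STATUS = VALUE -55

  c1: issue MUL r0<-Mul1  regs: r0:Mul1,r1:8,r2:8,r3:8,r4:9
  c2: issue SUB r0<-Add1  regs: r0:Add1,r1:8,r2:8,r3:8,r4:9
  c3: issue MUL r0<-Mul2  regs: r0:Mul2,r1:8,r2:8,r3:8,r4:9
  c4: issue SUB r1<-Add2  regs: r0:Mul2,r1:Add2,r2:8,r3:8,r4:9
  c5: stall  regs: r0:Mul2,r1:Add2,r2:8,r3:8,r4:9
  c6: CDB Mul1=72; stall  regs: r0:Mul2,r1:Add2,r2:8,r3:8,r4:9
  c7: CDB Add2=-1; issue SUB r4<-Add2  regs: r0:Mul2,r1:-1,r2:8,r3:8,r4:Add2
  c8: CDB Mul2=64; stall  regs: r0:64,r1:-1,r2:8,r3:8,r4:Add2
  c9: CDB Add1=63; issue ADD r2<-Add1  regs: r0:64,r1:-1,r2:Add1,r3:8,r4:Add2
  c10: -  regs: r0:64,r1:-1,r2:Add1,r3:8,r4:Add2
  c11: CDB Add2=-55  regs: r0:64,r1:-1,r2:Add1,r3:8,r4:-55
  c12: -  regs: r0:64,r1:-1,r2:Add1,r3:8,r4:-55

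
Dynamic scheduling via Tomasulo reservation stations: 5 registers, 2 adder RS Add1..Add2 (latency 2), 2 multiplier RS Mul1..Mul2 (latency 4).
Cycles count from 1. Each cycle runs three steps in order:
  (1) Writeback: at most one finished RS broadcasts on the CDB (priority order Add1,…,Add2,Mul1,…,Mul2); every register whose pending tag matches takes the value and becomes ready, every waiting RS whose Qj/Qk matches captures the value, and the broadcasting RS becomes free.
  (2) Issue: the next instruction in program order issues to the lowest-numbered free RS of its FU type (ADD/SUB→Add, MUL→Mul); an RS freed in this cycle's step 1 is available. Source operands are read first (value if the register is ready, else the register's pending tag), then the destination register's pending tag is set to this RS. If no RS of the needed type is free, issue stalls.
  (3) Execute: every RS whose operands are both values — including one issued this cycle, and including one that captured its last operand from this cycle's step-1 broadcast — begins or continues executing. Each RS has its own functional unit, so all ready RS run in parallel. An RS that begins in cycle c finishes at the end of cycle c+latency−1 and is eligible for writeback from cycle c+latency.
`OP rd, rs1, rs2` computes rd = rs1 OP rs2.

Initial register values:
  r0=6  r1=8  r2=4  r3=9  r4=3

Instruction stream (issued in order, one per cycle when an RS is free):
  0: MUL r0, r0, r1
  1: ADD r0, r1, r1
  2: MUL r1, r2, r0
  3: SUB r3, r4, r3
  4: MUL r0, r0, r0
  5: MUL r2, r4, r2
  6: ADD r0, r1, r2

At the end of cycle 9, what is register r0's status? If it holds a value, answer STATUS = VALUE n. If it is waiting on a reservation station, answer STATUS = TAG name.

STATUS = TAG Add1

  c1: issue MUL r0<-Mul1  regs: r0:Mul1,r1:8,r2:4,r3:9,r4:3
  c2: issue ADD r0<-Add1  regs: r0:Add1,r1:8,r2:4,r3:9,r4:3
  c3: issue MUL r1<-Mul2  regs: r0:Add1,r1:Mul2,r2:4,r3:9,r4:3
  c4: CDB Add1=16; issue SUB r3<-Add1  regs: r0:16,r1:Mul2,r2:4,r3:Add1,r4:3
  c5: CDB Mul1=48; issue MUL r0<-Mul1  regs: r0:Mul1,r1:Mul2,r2:4,r3:Add1,r4:3
  c6: CDB Add1=-6; stall  regs: r0:Mul1,r1:Mul2,r2:4,r3:-6,r4:3
  c7: stall  regs: r0:Mul1,r1:Mul2,r2:4,r3:-6,r4:3
  c8: CDB Mul2=64; issue MUL r2<-Mul2  regs: r0:Mul1,r1:64,r2:Mul2,r3:-6,r4:3
  c9: CDB Mul1=256; issue ADD r0<-Add1  regs: r0:Add1,r1:64,r2:Mul2,r3:-6,r4:3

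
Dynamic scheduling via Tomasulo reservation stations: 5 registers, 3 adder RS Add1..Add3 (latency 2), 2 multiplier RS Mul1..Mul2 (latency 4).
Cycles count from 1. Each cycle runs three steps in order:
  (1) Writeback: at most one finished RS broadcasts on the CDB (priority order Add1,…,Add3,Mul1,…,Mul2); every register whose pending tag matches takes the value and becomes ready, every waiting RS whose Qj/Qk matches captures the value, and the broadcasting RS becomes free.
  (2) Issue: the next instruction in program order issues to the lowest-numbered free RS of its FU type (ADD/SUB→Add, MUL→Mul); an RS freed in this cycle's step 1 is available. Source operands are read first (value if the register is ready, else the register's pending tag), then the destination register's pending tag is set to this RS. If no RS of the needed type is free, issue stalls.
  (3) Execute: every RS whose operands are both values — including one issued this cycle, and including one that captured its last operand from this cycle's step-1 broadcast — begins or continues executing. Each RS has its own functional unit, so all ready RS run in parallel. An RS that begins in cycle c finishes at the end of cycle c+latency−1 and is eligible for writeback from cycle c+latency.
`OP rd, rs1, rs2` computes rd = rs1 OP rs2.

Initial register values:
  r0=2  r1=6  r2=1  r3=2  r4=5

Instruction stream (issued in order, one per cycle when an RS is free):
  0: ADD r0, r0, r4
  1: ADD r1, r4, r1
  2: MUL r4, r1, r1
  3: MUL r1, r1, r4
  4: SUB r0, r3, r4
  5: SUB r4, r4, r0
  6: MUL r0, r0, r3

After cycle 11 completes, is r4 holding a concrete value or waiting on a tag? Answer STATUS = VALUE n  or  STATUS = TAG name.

cycle 1: issue ADD r0<-Add1 // r0:Add1,r1:6,r2:1,r3:2,r4:5
cycle 2: issue ADD r1<-Add2 // r0:Add1,r1:Add2,r2:1,r3:2,r4:5
cycle 3: CDB Add1=7; issue MUL r4<-Mul1 // r0:7,r1:Add2,r2:1,r3:2,r4:Mul1
cycle 4: CDB Add2=11; issue MUL r1<-Mul2 // r0:7,r1:Mul2,r2:1,r3:2,r4:Mul1
cycle 5: issue SUB r0<-Add1 // r0:Add1,r1:Mul2,r2:1,r3:2,r4:Mul1
cycle 6: issue SUB r4<-Add2 // r0:Add1,r1:Mul2,r2:1,r3:2,r4:Add2
cycle 7: stall // r0:Add1,r1:Mul2,r2:1,r3:2,r4:Add2
cycle 8: CDB Mul1=121; issue MUL r0<-Mul1 // r0:Mul1,r1:Mul2,r2:1,r3:2,r4:Add2
cycle 9: - // r0:Mul1,r1:Mul2,r2:1,r3:2,r4:Add2
cycle 10: CDB Add1=-119 // r0:Mul1,r1:Mul2,r2:1,r3:2,r4:Add2
cycle 11: - // r0:Mul1,r1:Mul2,r2:1,r3:2,r4:Add2

STATUS = TAG Add2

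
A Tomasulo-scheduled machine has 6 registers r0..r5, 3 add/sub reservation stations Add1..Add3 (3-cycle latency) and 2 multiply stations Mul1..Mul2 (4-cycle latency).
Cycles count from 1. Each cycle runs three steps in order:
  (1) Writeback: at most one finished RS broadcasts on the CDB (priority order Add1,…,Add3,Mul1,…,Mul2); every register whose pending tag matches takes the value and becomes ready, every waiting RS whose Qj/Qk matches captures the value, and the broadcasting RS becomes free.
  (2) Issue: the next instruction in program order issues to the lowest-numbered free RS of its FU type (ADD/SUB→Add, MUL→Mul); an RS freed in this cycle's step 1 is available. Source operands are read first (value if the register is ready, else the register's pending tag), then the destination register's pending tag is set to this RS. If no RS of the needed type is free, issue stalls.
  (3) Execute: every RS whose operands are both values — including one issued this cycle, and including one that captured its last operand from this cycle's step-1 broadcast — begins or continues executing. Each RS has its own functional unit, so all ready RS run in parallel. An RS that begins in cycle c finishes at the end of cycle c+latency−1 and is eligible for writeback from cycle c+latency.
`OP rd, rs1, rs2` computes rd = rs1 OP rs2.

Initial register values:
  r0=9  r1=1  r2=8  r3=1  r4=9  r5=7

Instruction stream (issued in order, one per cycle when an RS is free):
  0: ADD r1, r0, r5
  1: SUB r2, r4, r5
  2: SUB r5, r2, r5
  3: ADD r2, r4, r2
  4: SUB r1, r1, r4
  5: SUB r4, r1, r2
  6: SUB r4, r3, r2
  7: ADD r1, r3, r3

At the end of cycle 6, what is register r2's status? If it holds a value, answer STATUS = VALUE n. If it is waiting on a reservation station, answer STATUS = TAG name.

  c1: issue ADD r1<-Add1  regs: r0:9,r1:Add1,r2:8,r3:1,r4:9,r5:7
  c2: issue SUB r2<-Add2  regs: r0:9,r1:Add1,r2:Add2,r3:1,r4:9,r5:7
  c3: issue SUB r5<-Add3  regs: r0:9,r1:Add1,r2:Add2,r3:1,r4:9,r5:Add3
  c4: CDB Add1=16; issue ADD r2<-Add1  regs: r0:9,r1:16,r2:Add1,r3:1,r4:9,r5:Add3
  c5: CDB Add2=2; issue SUB r1<-Add2  regs: r0:9,r1:Add2,r2:Add1,r3:1,r4:9,r5:Add3
  c6: stall  regs: r0:9,r1:Add2,r2:Add1,r3:1,r4:9,r5:Add3

STATUS = TAG Add1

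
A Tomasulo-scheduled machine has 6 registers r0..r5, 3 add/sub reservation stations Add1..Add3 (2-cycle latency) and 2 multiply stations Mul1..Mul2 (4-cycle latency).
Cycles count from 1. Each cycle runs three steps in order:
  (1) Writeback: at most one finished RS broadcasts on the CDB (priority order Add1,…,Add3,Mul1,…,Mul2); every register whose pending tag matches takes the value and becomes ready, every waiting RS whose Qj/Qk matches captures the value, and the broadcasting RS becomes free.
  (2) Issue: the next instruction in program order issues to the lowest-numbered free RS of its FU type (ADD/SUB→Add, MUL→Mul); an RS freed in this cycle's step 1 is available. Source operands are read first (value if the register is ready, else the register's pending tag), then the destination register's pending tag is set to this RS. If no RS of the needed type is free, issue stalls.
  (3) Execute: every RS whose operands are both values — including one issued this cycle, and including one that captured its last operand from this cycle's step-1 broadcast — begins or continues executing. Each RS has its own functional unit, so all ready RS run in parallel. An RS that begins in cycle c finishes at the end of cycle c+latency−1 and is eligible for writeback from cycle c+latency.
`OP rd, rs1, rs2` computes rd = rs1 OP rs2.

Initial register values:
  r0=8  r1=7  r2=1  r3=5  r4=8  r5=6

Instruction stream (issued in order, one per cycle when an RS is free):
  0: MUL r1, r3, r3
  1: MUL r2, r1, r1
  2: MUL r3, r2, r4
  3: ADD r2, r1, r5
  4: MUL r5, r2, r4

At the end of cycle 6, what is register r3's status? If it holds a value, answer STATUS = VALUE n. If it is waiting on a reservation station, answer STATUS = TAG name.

STATUS = TAG Mul1

  c1: issue MUL r1<-Mul1  regs: r0:8,r1:Mul1,r2:1,r3:5,r4:8,r5:6
  c2: issue MUL r2<-Mul2  regs: r0:8,r1:Mul1,r2:Mul2,r3:5,r4:8,r5:6
  c3: stall  regs: r0:8,r1:Mul1,r2:Mul2,r3:5,r4:8,r5:6
  c4: stall  regs: r0:8,r1:Mul1,r2:Mul2,r3:5,r4:8,r5:6
  c5: CDB Mul1=25; issue MUL r3<-Mul1  regs: r0:8,r1:25,r2:Mul2,r3:Mul1,r4:8,r5:6
  c6: issue ADD r2<-Add1  regs: r0:8,r1:25,r2:Add1,r3:Mul1,r4:8,r5:6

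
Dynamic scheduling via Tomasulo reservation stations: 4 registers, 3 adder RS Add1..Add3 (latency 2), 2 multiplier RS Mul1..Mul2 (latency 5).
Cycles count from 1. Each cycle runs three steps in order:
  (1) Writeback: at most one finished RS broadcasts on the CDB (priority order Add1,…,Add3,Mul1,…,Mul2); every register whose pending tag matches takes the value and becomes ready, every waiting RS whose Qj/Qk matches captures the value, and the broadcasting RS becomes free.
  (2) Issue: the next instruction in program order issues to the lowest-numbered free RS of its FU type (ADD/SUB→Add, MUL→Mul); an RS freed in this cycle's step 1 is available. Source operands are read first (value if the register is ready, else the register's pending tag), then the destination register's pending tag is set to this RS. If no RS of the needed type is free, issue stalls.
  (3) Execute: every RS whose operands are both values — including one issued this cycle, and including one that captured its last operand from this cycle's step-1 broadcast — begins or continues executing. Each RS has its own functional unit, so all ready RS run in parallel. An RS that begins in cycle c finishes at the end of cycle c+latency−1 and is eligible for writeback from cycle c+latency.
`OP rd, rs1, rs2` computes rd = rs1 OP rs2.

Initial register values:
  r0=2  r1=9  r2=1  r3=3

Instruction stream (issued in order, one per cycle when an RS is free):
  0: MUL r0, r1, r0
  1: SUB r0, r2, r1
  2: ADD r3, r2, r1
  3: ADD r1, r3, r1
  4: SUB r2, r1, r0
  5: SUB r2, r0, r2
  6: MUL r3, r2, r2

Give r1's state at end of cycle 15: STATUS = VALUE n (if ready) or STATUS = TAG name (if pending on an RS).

  c1: issue MUL r0<-Mul1  regs: r0:Mul1,r1:9,r2:1,r3:3
  c2: issue SUB r0<-Add1  regs: r0:Add1,r1:9,r2:1,r3:3
  c3: issue ADD r3<-Add2  regs: r0:Add1,r1:9,r2:1,r3:Add2
  c4: CDB Add1=-8; issue ADD r1<-Add1  regs: r0:-8,r1:Add1,r2:1,r3:Add2
  c5: CDB Add2=10; issue SUB r2<-Add2  regs: r0:-8,r1:Add1,r2:Add2,r3:10
  c6: CDB Mul1=18; issue SUB r2<-Add3  regs: r0:-8,r1:Add1,r2:Add3,r3:10
  c7: CDB Add1=19; issue MUL r3<-Mul1  regs: r0:-8,r1:19,r2:Add3,r3:Mul1
  c8: -  regs: r0:-8,r1:19,r2:Add3,r3:Mul1
  c9: CDB Add2=27  regs: r0:-8,r1:19,r2:Add3,r3:Mul1
  c10: -  regs: r0:-8,r1:19,r2:Add3,r3:Mul1
  c11: CDB Add3=-35  regs: r0:-8,r1:19,r2:-35,r3:Mul1
  c12: -  regs: r0:-8,r1:19,r2:-35,r3:Mul1
  c13: -  regs: r0:-8,r1:19,r2:-35,r3:Mul1
  c14: -  regs: r0:-8,r1:19,r2:-35,r3:Mul1
  c15: -  regs: r0:-8,r1:19,r2:-35,r3:Mul1

STATUS = VALUE 19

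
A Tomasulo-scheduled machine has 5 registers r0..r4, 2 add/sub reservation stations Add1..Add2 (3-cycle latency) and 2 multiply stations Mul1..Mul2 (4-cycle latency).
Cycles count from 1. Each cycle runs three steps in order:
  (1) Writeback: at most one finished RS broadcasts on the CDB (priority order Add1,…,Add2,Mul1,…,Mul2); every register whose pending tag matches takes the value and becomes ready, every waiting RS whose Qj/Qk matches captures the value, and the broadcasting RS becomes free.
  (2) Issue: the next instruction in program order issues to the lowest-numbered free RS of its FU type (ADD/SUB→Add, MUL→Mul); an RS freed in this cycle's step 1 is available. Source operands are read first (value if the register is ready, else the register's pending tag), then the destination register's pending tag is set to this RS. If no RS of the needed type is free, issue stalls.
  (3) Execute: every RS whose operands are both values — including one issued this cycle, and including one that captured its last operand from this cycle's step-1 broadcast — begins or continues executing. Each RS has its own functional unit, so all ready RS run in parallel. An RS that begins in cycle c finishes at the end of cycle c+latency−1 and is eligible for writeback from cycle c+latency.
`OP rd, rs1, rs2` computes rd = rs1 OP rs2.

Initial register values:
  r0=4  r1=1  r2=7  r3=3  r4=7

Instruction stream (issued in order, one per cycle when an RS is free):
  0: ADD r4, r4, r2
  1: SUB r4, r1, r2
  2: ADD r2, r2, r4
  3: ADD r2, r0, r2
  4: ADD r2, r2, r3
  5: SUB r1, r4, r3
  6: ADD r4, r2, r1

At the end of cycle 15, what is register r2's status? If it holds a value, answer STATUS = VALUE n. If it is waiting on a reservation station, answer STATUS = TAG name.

STATUS = VALUE 8

c1: issue ADD r4<-Add1 | r0:4,r1:1,r2:7,r3:3,r4:Add1
c2: issue SUB r4<-Add2 | r0:4,r1:1,r2:7,r3:3,r4:Add2
c3: stall | r0:4,r1:1,r2:7,r3:3,r4:Add2
c4: CDB Add1=14; issue ADD r2<-Add1 | r0:4,r1:1,r2:Add1,r3:3,r4:Add2
c5: CDB Add2=-6; issue ADD r2<-Add2 | r0:4,r1:1,r2:Add2,r3:3,r4:-6
c6: stall | r0:4,r1:1,r2:Add2,r3:3,r4:-6
c7: stall | r0:4,r1:1,r2:Add2,r3:3,r4:-6
c8: CDB Add1=1; issue ADD r2<-Add1 | r0:4,r1:1,r2:Add1,r3:3,r4:-6
c9: stall | r0:4,r1:1,r2:Add1,r3:3,r4:-6
c10: stall | r0:4,r1:1,r2:Add1,r3:3,r4:-6
c11: CDB Add2=5; issue SUB r1<-Add2 | r0:4,r1:Add2,r2:Add1,r3:3,r4:-6
c12: stall | r0:4,r1:Add2,r2:Add1,r3:3,r4:-6
c13: stall | r0:4,r1:Add2,r2:Add1,r3:3,r4:-6
c14: CDB Add1=8; issue ADD r4<-Add1 | r0:4,r1:Add2,r2:8,r3:3,r4:Add1
c15: CDB Add2=-9 | r0:4,r1:-9,r2:8,r3:3,r4:Add1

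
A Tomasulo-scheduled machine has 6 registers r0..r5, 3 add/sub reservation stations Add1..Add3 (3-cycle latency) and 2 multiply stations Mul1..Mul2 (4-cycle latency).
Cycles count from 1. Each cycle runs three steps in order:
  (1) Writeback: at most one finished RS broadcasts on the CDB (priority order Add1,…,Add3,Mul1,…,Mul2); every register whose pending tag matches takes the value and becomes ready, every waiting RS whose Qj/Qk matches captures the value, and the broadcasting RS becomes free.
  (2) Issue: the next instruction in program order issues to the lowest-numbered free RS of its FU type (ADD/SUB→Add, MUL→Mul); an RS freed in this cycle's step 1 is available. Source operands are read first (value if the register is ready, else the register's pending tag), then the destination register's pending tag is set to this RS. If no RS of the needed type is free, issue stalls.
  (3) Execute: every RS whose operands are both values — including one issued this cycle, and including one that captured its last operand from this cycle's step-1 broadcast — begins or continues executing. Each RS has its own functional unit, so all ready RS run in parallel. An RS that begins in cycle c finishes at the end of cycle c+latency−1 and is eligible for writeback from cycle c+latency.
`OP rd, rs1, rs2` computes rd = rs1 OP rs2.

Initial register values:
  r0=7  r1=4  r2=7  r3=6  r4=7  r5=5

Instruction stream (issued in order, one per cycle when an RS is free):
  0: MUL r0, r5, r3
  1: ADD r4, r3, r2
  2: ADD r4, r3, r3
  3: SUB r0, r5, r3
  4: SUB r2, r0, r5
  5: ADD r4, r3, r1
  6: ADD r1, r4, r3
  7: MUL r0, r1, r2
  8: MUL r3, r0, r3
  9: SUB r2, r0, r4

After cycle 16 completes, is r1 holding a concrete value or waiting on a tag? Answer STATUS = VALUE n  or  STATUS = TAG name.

STATUS = VALUE 16

  c1: issue MUL r0<-Mul1  regs: r0:Mul1,r1:4,r2:7,r3:6,r4:7,r5:5
  c2: issue ADD r4<-Add1  regs: r0:Mul1,r1:4,r2:7,r3:6,r4:Add1,r5:5
  c3: issue ADD r4<-Add2  regs: r0:Mul1,r1:4,r2:7,r3:6,r4:Add2,r5:5
  c4: issue SUB r0<-Add3  regs: r0:Add3,r1:4,r2:7,r3:6,r4:Add2,r5:5
  c5: CDB Add1=13; issue SUB r2<-Add1  regs: r0:Add3,r1:4,r2:Add1,r3:6,r4:Add2,r5:5
  c6: CDB Add2=12; issue ADD r4<-Add2  regs: r0:Add3,r1:4,r2:Add1,r3:6,r4:Add2,r5:5
  c7: CDB Add3=-1; issue ADD r1<-Add3  regs: r0:-1,r1:Add3,r2:Add1,r3:6,r4:Add2,r5:5
  c8: CDB Mul1=30; issue MUL r0<-Mul1  regs: r0:Mul1,r1:Add3,r2:Add1,r3:6,r4:Add2,r5:5
  c9: CDB Add2=10; issue MUL r3<-Mul2  regs: r0:Mul1,r1:Add3,r2:Add1,r3:Mul2,r4:10,r5:5
  c10: CDB Add1=-6; issue SUB r2<-Add1  regs: r0:Mul1,r1:Add3,r2:Add1,r3:Mul2,r4:10,r5:5
  c11: -  regs: r0:Mul1,r1:Add3,r2:Add1,r3:Mul2,r4:10,r5:5
  c12: CDB Add3=16  regs: r0:Mul1,r1:16,r2:Add1,r3:Mul2,r4:10,r5:5
  c13: -  regs: r0:Mul1,r1:16,r2:Add1,r3:Mul2,r4:10,r5:5
  c14: -  regs: r0:Mul1,r1:16,r2:Add1,r3:Mul2,r4:10,r5:5
  c15: -  regs: r0:Mul1,r1:16,r2:Add1,r3:Mul2,r4:10,r5:5
  c16: CDB Mul1=-96  regs: r0:-96,r1:16,r2:Add1,r3:Mul2,r4:10,r5:5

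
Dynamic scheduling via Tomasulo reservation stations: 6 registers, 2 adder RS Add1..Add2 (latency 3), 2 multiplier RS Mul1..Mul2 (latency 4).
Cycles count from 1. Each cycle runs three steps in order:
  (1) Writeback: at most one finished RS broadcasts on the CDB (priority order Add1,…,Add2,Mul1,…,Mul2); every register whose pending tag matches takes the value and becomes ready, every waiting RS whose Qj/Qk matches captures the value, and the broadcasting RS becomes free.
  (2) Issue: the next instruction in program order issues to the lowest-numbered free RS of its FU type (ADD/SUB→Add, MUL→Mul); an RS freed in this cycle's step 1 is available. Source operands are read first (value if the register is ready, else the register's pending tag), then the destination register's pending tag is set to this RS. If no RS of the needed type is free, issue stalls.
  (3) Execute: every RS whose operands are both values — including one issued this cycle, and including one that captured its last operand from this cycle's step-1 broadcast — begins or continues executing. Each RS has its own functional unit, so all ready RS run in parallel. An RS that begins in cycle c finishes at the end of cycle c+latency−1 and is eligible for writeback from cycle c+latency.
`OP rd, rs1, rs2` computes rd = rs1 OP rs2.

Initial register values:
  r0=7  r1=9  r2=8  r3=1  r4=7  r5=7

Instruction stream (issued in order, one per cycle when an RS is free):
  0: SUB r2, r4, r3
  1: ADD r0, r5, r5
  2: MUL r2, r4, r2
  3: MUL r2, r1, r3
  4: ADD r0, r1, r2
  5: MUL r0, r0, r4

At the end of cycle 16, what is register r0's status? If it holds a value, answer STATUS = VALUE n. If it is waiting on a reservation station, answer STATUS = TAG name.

  c1: issue SUB r2<-Add1  regs: r0:7,r1:9,r2:Add1,r3:1,r4:7,r5:7
  c2: issue ADD r0<-Add2  regs: r0:Add2,r1:9,r2:Add1,r3:1,r4:7,r5:7
  c3: issue MUL r2<-Mul1  regs: r0:Add2,r1:9,r2:Mul1,r3:1,r4:7,r5:7
  c4: CDB Add1=6; issue MUL r2<-Mul2  regs: r0:Add2,r1:9,r2:Mul2,r3:1,r4:7,r5:7
  c5: CDB Add2=14; issue ADD r0<-Add1  regs: r0:Add1,r1:9,r2:Mul2,r3:1,r4:7,r5:7
  c6: stall  regs: r0:Add1,r1:9,r2:Mul2,r3:1,r4:7,r5:7
  c7: stall  regs: r0:Add1,r1:9,r2:Mul2,r3:1,r4:7,r5:7
  c8: CDB Mul1=42; issue MUL r0<-Mul1  regs: r0:Mul1,r1:9,r2:Mul2,r3:1,r4:7,r5:7
  c9: CDB Mul2=9  regs: r0:Mul1,r1:9,r2:9,r3:1,r4:7,r5:7
  c10: -  regs: r0:Mul1,r1:9,r2:9,r3:1,r4:7,r5:7
  c11: -  regs: r0:Mul1,r1:9,r2:9,r3:1,r4:7,r5:7
  c12: CDB Add1=18  regs: r0:Mul1,r1:9,r2:9,r3:1,r4:7,r5:7
  c13: -  regs: r0:Mul1,r1:9,r2:9,r3:1,r4:7,r5:7
  c14: -  regs: r0:Mul1,r1:9,r2:9,r3:1,r4:7,r5:7
  c15: -  regs: r0:Mul1,r1:9,r2:9,r3:1,r4:7,r5:7
  c16: CDB Mul1=126  regs: r0:126,r1:9,r2:9,r3:1,r4:7,r5:7

STATUS = VALUE 126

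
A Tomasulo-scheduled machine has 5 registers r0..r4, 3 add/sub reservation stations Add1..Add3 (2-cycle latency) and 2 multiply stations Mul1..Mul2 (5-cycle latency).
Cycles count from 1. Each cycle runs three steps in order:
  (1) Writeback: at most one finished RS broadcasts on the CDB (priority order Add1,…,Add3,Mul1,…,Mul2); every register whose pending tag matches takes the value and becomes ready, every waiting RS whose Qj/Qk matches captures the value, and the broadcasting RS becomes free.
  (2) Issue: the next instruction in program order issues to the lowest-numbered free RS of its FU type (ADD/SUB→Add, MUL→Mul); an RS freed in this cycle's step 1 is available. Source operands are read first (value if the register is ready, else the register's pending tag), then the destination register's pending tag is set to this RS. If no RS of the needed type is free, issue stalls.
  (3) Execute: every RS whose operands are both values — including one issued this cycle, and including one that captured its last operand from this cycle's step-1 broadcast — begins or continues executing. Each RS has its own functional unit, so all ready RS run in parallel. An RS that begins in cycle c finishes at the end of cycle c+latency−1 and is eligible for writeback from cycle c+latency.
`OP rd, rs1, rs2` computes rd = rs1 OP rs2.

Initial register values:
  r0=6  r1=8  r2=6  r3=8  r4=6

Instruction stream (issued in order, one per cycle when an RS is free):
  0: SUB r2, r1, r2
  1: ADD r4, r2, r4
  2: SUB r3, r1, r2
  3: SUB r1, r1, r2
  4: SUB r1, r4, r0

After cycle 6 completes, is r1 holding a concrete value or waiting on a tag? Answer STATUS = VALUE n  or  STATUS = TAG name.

STATUS = TAG Add1

  c1: issue SUB r2<-Add1  regs: r0:6,r1:8,r2:Add1,r3:8,r4:6
  c2: issue ADD r4<-Add2  regs: r0:6,r1:8,r2:Add1,r3:8,r4:Add2
  c3: CDB Add1=2; issue SUB r3<-Add1  regs: r0:6,r1:8,r2:2,r3:Add1,r4:Add2
  c4: issue SUB r1<-Add3  regs: r0:6,r1:Add3,r2:2,r3:Add1,r4:Add2
  c5: CDB Add1=6; issue SUB r1<-Add1  regs: r0:6,r1:Add1,r2:2,r3:6,r4:Add2
  c6: CDB Add2=8  regs: r0:6,r1:Add1,r2:2,r3:6,r4:8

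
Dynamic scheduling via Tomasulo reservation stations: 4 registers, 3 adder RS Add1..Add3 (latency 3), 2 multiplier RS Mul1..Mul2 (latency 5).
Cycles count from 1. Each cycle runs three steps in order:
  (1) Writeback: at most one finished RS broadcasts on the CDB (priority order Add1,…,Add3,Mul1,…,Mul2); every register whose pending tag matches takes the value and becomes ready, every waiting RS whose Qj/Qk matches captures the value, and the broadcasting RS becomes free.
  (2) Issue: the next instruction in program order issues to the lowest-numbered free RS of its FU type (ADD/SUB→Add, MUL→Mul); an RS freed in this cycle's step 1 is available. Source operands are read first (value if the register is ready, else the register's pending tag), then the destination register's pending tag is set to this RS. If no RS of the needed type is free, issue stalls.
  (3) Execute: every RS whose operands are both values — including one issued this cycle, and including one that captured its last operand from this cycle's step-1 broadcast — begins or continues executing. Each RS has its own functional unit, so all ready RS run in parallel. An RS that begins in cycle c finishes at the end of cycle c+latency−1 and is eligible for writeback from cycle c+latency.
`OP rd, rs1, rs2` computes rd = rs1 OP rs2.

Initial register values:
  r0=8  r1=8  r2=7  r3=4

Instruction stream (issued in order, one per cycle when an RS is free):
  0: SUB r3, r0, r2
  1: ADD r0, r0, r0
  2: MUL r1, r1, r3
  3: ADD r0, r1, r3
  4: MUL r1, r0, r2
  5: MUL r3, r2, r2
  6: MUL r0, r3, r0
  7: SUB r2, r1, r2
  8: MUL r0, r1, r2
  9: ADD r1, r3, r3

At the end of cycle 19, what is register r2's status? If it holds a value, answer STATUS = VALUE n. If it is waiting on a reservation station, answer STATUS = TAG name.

STATUS = TAG Add1

cycle 1: issue SUB r3<-Add1 // r0:8,r1:8,r2:7,r3:Add1
cycle 2: issue ADD r0<-Add2 // r0:Add2,r1:8,r2:7,r3:Add1
cycle 3: issue MUL r1<-Mul1 // r0:Add2,r1:Mul1,r2:7,r3:Add1
cycle 4: CDB Add1=1; issue ADD r0<-Add1 // r0:Add1,r1:Mul1,r2:7,r3:1
cycle 5: CDB Add2=16; issue MUL r1<-Mul2 // r0:Add1,r1:Mul2,r2:7,r3:1
cycle 6: stall // r0:Add1,r1:Mul2,r2:7,r3:1
cycle 7: stall // r0:Add1,r1:Mul2,r2:7,r3:1
cycle 8: stall // r0:Add1,r1:Mul2,r2:7,r3:1
cycle 9: CDB Mul1=8; issue MUL r3<-Mul1 // r0:Add1,r1:Mul2,r2:7,r3:Mul1
cycle 10: stall // r0:Add1,r1:Mul2,r2:7,r3:Mul1
cycle 11: stall // r0:Add1,r1:Mul2,r2:7,r3:Mul1
cycle 12: CDB Add1=9; stall // r0:9,r1:Mul2,r2:7,r3:Mul1
cycle 13: stall // r0:9,r1:Mul2,r2:7,r3:Mul1
cycle 14: CDB Mul1=49; issue MUL r0<-Mul1 // r0:Mul1,r1:Mul2,r2:7,r3:49
cycle 15: issue SUB r2<-Add1 // r0:Mul1,r1:Mul2,r2:Add1,r3:49
cycle 16: stall // r0:Mul1,r1:Mul2,r2:Add1,r3:49
cycle 17: CDB Mul2=63; issue MUL r0<-Mul2 // r0:Mul2,r1:63,r2:Add1,r3:49
cycle 18: issue ADD r1<-Add2 // r0:Mul2,r1:Add2,r2:Add1,r3:49
cycle 19: CDB Mul1=441 // r0:Mul2,r1:Add2,r2:Add1,r3:49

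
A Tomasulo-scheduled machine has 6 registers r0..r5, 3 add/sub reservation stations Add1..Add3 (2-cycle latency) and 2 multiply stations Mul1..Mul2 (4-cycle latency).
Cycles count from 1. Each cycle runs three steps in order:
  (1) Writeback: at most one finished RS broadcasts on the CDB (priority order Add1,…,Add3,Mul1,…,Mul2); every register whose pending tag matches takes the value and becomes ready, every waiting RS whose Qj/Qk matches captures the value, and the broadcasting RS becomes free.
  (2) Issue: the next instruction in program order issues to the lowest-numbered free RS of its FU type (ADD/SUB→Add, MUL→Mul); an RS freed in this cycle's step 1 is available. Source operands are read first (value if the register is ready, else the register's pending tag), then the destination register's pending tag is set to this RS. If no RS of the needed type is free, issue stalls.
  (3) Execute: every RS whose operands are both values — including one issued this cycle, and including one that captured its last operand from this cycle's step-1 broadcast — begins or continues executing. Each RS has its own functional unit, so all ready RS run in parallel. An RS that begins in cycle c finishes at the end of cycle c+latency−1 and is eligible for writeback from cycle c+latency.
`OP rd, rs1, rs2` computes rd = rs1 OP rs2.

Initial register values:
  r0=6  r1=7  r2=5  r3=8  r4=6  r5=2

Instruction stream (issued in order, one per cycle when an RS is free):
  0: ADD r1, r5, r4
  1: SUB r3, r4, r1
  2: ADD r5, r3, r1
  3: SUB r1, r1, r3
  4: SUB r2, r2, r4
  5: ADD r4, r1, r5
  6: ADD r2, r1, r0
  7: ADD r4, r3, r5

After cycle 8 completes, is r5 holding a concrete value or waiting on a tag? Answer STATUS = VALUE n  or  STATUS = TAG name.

cycle 1: issue ADD r1<-Add1 // r0:6,r1:Add1,r2:5,r3:8,r4:6,r5:2
cycle 2: issue SUB r3<-Add2 // r0:6,r1:Add1,r2:5,r3:Add2,r4:6,r5:2
cycle 3: CDB Add1=8; issue ADD r5<-Add1 // r0:6,r1:8,r2:5,r3:Add2,r4:6,r5:Add1
cycle 4: issue SUB r1<-Add3 // r0:6,r1:Add3,r2:5,r3:Add2,r4:6,r5:Add1
cycle 5: CDB Add2=-2; issue SUB r2<-Add2 // r0:6,r1:Add3,r2:Add2,r3:-2,r4:6,r5:Add1
cycle 6: stall // r0:6,r1:Add3,r2:Add2,r3:-2,r4:6,r5:Add1
cycle 7: CDB Add1=6; issue ADD r4<-Add1 // r0:6,r1:Add3,r2:Add2,r3:-2,r4:Add1,r5:6
cycle 8: CDB Add2=-1; issue ADD r2<-Add2 // r0:6,r1:Add3,r2:Add2,r3:-2,r4:Add1,r5:6

STATUS = VALUE 6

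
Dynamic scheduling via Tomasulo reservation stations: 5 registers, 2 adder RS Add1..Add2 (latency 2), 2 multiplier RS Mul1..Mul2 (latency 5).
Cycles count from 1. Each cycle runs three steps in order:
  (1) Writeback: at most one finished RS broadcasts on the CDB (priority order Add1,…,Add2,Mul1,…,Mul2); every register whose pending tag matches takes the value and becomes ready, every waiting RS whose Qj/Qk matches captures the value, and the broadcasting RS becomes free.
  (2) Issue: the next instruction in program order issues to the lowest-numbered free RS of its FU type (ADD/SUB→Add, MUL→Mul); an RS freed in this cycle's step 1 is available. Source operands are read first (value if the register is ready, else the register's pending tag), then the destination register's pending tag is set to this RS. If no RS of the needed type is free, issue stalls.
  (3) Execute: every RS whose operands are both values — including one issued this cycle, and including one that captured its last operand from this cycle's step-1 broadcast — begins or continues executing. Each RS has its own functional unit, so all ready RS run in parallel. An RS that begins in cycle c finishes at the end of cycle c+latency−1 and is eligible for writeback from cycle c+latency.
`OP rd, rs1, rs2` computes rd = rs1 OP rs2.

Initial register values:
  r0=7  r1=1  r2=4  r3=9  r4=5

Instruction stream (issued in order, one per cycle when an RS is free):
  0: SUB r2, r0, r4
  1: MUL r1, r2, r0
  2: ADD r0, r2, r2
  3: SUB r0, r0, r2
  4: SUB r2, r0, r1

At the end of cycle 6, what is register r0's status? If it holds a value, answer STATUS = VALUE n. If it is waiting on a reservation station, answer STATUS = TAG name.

c1: issue SUB r2<-Add1 | r0:7,r1:1,r2:Add1,r3:9,r4:5
c2: issue MUL r1<-Mul1 | r0:7,r1:Mul1,r2:Add1,r3:9,r4:5
c3: CDB Add1=2; issue ADD r0<-Add1 | r0:Add1,r1:Mul1,r2:2,r3:9,r4:5
c4: issue SUB r0<-Add2 | r0:Add2,r1:Mul1,r2:2,r3:9,r4:5
c5: CDB Add1=4; issue SUB r2<-Add1 | r0:Add2,r1:Mul1,r2:Add1,r3:9,r4:5
c6: - | r0:Add2,r1:Mul1,r2:Add1,r3:9,r4:5

STATUS = TAG Add2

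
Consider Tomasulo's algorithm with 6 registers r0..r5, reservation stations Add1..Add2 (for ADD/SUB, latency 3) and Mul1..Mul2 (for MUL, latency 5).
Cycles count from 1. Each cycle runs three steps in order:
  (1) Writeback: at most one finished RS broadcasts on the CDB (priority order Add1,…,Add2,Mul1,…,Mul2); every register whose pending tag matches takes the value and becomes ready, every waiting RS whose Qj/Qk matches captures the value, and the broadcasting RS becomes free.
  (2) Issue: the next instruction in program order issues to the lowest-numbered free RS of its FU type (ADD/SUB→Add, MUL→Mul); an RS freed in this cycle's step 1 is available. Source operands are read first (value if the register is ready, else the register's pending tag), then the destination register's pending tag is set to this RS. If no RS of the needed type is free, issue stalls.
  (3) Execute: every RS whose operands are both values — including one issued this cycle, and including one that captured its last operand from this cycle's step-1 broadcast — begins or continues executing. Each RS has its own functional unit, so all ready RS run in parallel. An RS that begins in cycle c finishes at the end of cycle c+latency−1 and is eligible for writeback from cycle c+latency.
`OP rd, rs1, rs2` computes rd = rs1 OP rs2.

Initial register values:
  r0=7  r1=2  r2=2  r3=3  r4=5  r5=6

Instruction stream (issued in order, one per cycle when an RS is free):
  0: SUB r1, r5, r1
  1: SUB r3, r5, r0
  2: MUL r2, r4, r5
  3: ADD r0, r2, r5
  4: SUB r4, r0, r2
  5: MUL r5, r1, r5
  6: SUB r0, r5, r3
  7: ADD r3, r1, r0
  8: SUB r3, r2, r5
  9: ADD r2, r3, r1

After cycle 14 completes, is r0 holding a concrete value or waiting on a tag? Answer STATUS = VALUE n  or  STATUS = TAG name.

cycle 1: issue SUB r1<-Add1 // r0:7,r1:Add1,r2:2,r3:3,r4:5,r5:6
cycle 2: issue SUB r3<-Add2 // r0:7,r1:Add1,r2:2,r3:Add2,r4:5,r5:6
cycle 3: issue MUL r2<-Mul1 // r0:7,r1:Add1,r2:Mul1,r3:Add2,r4:5,r5:6
cycle 4: CDB Add1=4; issue ADD r0<-Add1 // r0:Add1,r1:4,r2:Mul1,r3:Add2,r4:5,r5:6
cycle 5: CDB Add2=-1; issue SUB r4<-Add2 // r0:Add1,r1:4,r2:Mul1,r3:-1,r4:Add2,r5:6
cycle 6: issue MUL r5<-Mul2 // r0:Add1,r1:4,r2:Mul1,r3:-1,r4:Add2,r5:Mul2
cycle 7: stall // r0:Add1,r1:4,r2:Mul1,r3:-1,r4:Add2,r5:Mul2
cycle 8: CDB Mul1=30; stall // r0:Add1,r1:4,r2:30,r3:-1,r4:Add2,r5:Mul2
cycle 9: stall // r0:Add1,r1:4,r2:30,r3:-1,r4:Add2,r5:Mul2
cycle 10: stall // r0:Add1,r1:4,r2:30,r3:-1,r4:Add2,r5:Mul2
cycle 11: CDB Add1=36; issue SUB r0<-Add1 // r0:Add1,r1:4,r2:30,r3:-1,r4:Add2,r5:Mul2
cycle 12: CDB Mul2=24; stall // r0:Add1,r1:4,r2:30,r3:-1,r4:Add2,r5:24
cycle 13: stall // r0:Add1,r1:4,r2:30,r3:-1,r4:Add2,r5:24
cycle 14: CDB Add2=6; issue ADD r3<-Add2 // r0:Add1,r1:4,r2:30,r3:Add2,r4:6,r5:24

STATUS = TAG Add1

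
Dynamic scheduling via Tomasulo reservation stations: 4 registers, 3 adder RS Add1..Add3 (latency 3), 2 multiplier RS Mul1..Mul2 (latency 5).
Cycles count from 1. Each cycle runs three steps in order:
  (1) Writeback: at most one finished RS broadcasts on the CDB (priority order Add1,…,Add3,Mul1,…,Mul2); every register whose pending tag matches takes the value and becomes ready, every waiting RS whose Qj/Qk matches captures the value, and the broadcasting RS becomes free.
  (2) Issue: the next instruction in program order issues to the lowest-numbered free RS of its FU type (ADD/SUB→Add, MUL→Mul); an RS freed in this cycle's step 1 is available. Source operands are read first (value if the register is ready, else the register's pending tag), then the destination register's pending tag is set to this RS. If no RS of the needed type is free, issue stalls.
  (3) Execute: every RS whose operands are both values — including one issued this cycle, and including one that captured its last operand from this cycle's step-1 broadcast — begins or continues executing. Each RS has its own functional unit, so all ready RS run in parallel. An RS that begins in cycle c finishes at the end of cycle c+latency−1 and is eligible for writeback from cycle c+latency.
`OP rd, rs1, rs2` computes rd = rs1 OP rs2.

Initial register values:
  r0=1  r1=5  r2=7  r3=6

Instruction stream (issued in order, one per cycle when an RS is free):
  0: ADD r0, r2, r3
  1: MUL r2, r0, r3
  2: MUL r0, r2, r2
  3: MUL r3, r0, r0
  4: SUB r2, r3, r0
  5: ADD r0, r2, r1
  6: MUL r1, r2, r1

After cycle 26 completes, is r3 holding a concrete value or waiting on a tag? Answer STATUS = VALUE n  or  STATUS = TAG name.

cycle 1: issue ADD r0<-Add1 // r0:Add1,r1:5,r2:7,r3:6
cycle 2: issue MUL r2<-Mul1 // r0:Add1,r1:5,r2:Mul1,r3:6
cycle 3: issue MUL r0<-Mul2 // r0:Mul2,r1:5,r2:Mul1,r3:6
cycle 4: CDB Add1=13; stall // r0:Mul2,r1:5,r2:Mul1,r3:6
cycle 5: stall // r0:Mul2,r1:5,r2:Mul1,r3:6
cycle 6: stall // r0:Mul2,r1:5,r2:Mul1,r3:6
cycle 7: stall // r0:Mul2,r1:5,r2:Mul1,r3:6
cycle 8: stall // r0:Mul2,r1:5,r2:Mul1,r3:6
cycle 9: CDB Mul1=78; issue MUL r3<-Mul1 // r0:Mul2,r1:5,r2:78,r3:Mul1
cycle 10: issue SUB r2<-Add1 // r0:Mul2,r1:5,r2:Add1,r3:Mul1
cycle 11: issue ADD r0<-Add2 // r0:Add2,r1:5,r2:Add1,r3:Mul1
cycle 12: stall // r0:Add2,r1:5,r2:Add1,r3:Mul1
cycle 13: stall // r0:Add2,r1:5,r2:Add1,r3:Mul1
cycle 14: CDB Mul2=6084; issue MUL r1<-Mul2 // r0:Add2,r1:Mul2,r2:Add1,r3:Mul1
cycle 15: - // r0:Add2,r1:Mul2,r2:Add1,r3:Mul1
cycle 16: - // r0:Add2,r1:Mul2,r2:Add1,r3:Mul1
cycle 17: - // r0:Add2,r1:Mul2,r2:Add1,r3:Mul1
cycle 18: - // r0:Add2,r1:Mul2,r2:Add1,r3:Mul1
cycle 19: CDB Mul1=37015056 // r0:Add2,r1:Mul2,r2:Add1,r3:37015056
cycle 20: - // r0:Add2,r1:Mul2,r2:Add1,r3:37015056
cycle 21: - // r0:Add2,r1:Mul2,r2:Add1,r3:37015056
cycle 22: CDB Add1=37008972 // r0:Add2,r1:Mul2,r2:37008972,r3:37015056
cycle 23: - // r0:Add2,r1:Mul2,r2:37008972,r3:37015056
cycle 24: - // r0:Add2,r1:Mul2,r2:37008972,r3:37015056
cycle 25: CDB Add2=37008977 // r0:37008977,r1:Mul2,r2:37008972,r3:37015056
cycle 26: - // r0:37008977,r1:Mul2,r2:37008972,r3:37015056

STATUS = VALUE 37015056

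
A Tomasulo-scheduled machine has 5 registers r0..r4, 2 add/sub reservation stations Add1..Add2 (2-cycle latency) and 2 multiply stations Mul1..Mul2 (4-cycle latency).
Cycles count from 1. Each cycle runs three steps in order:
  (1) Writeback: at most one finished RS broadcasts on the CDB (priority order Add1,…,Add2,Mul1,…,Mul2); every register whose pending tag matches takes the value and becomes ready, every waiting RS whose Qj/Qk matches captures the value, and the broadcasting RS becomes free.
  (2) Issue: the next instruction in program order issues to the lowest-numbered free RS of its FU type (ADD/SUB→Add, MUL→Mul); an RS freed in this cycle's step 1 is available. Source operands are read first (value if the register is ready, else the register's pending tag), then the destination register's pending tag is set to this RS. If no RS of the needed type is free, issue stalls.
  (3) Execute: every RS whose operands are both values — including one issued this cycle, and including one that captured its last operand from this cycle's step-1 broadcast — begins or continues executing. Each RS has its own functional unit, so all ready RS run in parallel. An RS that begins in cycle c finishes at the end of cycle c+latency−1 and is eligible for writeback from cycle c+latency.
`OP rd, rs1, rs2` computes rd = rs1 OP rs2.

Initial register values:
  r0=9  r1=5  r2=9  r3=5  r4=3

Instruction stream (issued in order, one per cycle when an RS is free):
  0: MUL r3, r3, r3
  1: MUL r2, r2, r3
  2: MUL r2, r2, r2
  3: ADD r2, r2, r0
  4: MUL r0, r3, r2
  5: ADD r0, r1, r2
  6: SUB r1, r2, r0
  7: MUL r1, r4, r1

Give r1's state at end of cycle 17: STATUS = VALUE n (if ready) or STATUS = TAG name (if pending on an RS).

  c1: issue MUL r3<-Mul1  regs: r0:9,r1:5,r2:9,r3:Mul1,r4:3
  c2: issue MUL r2<-Mul2  regs: r0:9,r1:5,r2:Mul2,r3:Mul1,r4:3
  c3: stall  regs: r0:9,r1:5,r2:Mul2,r3:Mul1,r4:3
  c4: stall  regs: r0:9,r1:5,r2:Mul2,r3:Mul1,r4:3
  c5: CDB Mul1=25; issue MUL r2<-Mul1  regs: r0:9,r1:5,r2:Mul1,r3:25,r4:3
  c6: issue ADD r2<-Add1  regs: r0:9,r1:5,r2:Add1,r3:25,r4:3
  c7: stall  regs: r0:9,r1:5,r2:Add1,r3:25,r4:3
  c8: stall  regs: r0:9,r1:5,r2:Add1,r3:25,r4:3
  c9: CDB Mul2=225; issue MUL r0<-Mul2  regs: r0:Mul2,r1:5,r2:Add1,r3:25,r4:3
  c10: issue ADD r0<-Add2  regs: r0:Add2,r1:5,r2:Add1,r3:25,r4:3
  c11: stall  regs: r0:Add2,r1:5,r2:Add1,r3:25,r4:3
  c12: stall  regs: r0:Add2,r1:5,r2:Add1,r3:25,r4:3
  c13: CDB Mul1=50625; stall  regs: r0:Add2,r1:5,r2:Add1,r3:25,r4:3
  c14: stall  regs: r0:Add2,r1:5,r2:Add1,r3:25,r4:3
  c15: CDB Add1=50634; issue SUB r1<-Add1  regs: r0:Add2,r1:Add1,r2:50634,r3:25,r4:3
  c16: issue MUL r1<-Mul1  regs: r0:Add2,r1:Mul1,r2:50634,r3:25,r4:3
  c17: CDB Add2=50639  regs: r0:50639,r1:Mul1,r2:50634,r3:25,r4:3

STATUS = TAG Mul1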